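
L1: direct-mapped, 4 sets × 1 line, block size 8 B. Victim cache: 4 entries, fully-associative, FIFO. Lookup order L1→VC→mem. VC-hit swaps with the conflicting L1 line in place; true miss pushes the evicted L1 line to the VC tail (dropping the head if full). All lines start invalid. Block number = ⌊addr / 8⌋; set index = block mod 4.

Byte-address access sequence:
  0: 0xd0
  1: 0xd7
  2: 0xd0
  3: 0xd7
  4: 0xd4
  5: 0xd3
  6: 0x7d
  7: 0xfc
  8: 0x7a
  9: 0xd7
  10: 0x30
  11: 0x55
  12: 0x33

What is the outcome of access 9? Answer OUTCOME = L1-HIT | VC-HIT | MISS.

#0 0xd0→b26/s2 MISS; vc=[]
#1 0xd7→b26/s2 L1-HIT; vc=[]
#2 0xd0→b26/s2 L1-HIT; vc=[]
#3 0xd7→b26/s2 L1-HIT; vc=[]
#4 0xd4→b26/s2 L1-HIT; vc=[]
#5 0xd3→b26/s2 L1-HIT; vc=[]
#6 0x7d→b15/s3 MISS; vc=[]
#7 0xfc→b31/s3 MISS; vc=[15]
#8 0x7a→b15/s3 VC-HIT; vc=[31]
#9 0xd7→b26/s2 L1-HIT; vc=[31]
#10 0x30→b6/s2 MISS; vc=[31,26]
#11 0x55→b10/s2 MISS; vc=[31,26,6]
#12 0x33→b6/s2 VC-HIT; vc=[31,26,10]

OUTCOME = L1-HIT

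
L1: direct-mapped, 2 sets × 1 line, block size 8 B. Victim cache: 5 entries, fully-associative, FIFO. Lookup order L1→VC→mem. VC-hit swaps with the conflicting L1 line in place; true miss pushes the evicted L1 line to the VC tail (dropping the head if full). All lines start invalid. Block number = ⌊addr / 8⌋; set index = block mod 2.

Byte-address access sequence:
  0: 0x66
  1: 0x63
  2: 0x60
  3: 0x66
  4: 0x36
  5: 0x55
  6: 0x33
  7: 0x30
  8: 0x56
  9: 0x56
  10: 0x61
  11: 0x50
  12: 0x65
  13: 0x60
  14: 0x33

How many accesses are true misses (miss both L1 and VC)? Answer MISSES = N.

MISSES = 3

#0 0x66→b12/s0 MISS; vc=[]
#1 0x63→b12/s0 L1-HIT; vc=[]
#2 0x60→b12/s0 L1-HIT; vc=[]
#3 0x66→b12/s0 L1-HIT; vc=[]
#4 0x36→b6/s0 MISS; vc=[12]
#5 0x55→b10/s0 MISS; vc=[12,6]
#6 0x33→b6/s0 VC-HIT; vc=[12,10]
#7 0x30→b6/s0 L1-HIT; vc=[12,10]
#8 0x56→b10/s0 VC-HIT; vc=[12,6]
#9 0x56→b10/s0 L1-HIT; vc=[12,6]
#10 0x61→b12/s0 VC-HIT; vc=[10,6]
#11 0x50→b10/s0 VC-HIT; vc=[12,6]
#12 0x65→b12/s0 VC-HIT; vc=[10,6]
#13 0x60→b12/s0 L1-HIT; vc=[10,6]
#14 0x33→b6/s0 VC-HIT; vc=[10,12]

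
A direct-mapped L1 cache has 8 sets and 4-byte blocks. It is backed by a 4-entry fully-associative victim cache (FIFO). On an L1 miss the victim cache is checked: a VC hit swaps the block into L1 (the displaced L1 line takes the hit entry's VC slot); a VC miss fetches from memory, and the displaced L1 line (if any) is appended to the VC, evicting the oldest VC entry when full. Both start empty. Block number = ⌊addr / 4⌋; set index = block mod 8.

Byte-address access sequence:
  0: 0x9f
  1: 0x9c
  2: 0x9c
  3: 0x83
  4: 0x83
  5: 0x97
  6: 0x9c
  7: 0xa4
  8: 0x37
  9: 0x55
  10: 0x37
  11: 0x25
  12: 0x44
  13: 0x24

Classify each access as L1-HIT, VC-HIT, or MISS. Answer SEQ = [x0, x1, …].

  [0] addr=0x9f blk=39 s=7: MISS | VC []
  [1] addr=0x9c blk=39 s=7: L1-HIT | VC []
  [2] addr=0x9c blk=39 s=7: L1-HIT | VC []
  [3] addr=0x83 blk=32 s=0: MISS | VC []
  [4] addr=0x83 blk=32 s=0: L1-HIT | VC []
  [5] addr=0x97 blk=37 s=5: MISS | VC []
  [6] addr=0x9c blk=39 s=7: L1-HIT | VC []
  [7] addr=0xa4 blk=41 s=1: MISS | VC []
  [8] addr=0x37 blk=13 s=5: MISS | VC [37]
  [9] addr=0x55 blk=21 s=5: MISS | VC [37, 13]
  [10] addr=0x37 blk=13 s=5: VC-HIT | VC [37, 21]
  [11] addr=0x25 blk=9 s=1: MISS | VC [37, 21, 41]
  [12] addr=0x44 blk=17 s=1: MISS | VC [37, 21, 41, 9]
  [13] addr=0x24 blk=9 s=1: VC-HIT | VC [37, 21, 41, 17]

SEQ = [MISS, L1-HIT, L1-HIT, MISS, L1-HIT, MISS, L1-HIT, MISS, MISS, MISS, VC-HIT, MISS, MISS, VC-HIT]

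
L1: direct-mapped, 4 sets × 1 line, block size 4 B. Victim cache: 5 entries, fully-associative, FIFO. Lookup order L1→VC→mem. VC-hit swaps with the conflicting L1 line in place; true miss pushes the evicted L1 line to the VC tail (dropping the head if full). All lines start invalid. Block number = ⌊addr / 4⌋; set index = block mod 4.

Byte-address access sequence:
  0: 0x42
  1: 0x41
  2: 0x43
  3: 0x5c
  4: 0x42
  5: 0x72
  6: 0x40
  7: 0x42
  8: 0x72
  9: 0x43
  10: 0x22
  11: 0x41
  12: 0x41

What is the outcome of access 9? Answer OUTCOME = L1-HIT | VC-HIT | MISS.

0: 0x42 (blk 16, set 0) → MISS  vc=[]
1: 0x41 (blk 16, set 0) → L1-HIT  vc=[]
2: 0x43 (blk 16, set 0) → L1-HIT  vc=[]
3: 0x5c (blk 23, set 3) → MISS  vc=[]
4: 0x42 (blk 16, set 0) → L1-HIT  vc=[]
5: 0x72 (blk 28, set 0) → MISS  vc=[16]
6: 0x40 (blk 16, set 0) → VC-HIT  vc=[28]
7: 0x42 (blk 16, set 0) → L1-HIT  vc=[28]
8: 0x72 (blk 28, set 0) → VC-HIT  vc=[16]
9: 0x43 (blk 16, set 0) → VC-HIT  vc=[28]
10: 0x22 (blk 8, set 0) → MISS  vc=[28, 16]
11: 0x41 (blk 16, set 0) → VC-HIT  vc=[28, 8]
12: 0x41 (blk 16, set 0) → L1-HIT  vc=[28, 8]

OUTCOME = VC-HIT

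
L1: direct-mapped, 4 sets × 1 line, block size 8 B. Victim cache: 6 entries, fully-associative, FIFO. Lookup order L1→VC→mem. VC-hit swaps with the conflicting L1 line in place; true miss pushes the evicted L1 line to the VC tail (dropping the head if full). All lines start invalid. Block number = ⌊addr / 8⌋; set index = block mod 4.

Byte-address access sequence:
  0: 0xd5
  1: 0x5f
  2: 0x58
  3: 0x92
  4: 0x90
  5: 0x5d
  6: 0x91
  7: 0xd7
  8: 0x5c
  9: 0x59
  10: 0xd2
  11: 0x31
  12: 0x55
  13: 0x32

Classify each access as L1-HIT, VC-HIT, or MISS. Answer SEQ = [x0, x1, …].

SEQ = [MISS, MISS, L1-HIT, MISS, L1-HIT, L1-HIT, L1-HIT, VC-HIT, L1-HIT, L1-HIT, L1-HIT, MISS, MISS, VC-HIT]

  [0] addr=0xd5 blk=26 s=2: MISS | VC []
  [1] addr=0x5f blk=11 s=3: MISS | VC []
  [2] addr=0x58 blk=11 s=3: L1-HIT | VC []
  [3] addr=0x92 blk=18 s=2: MISS | VC [26]
  [4] addr=0x90 blk=18 s=2: L1-HIT | VC [26]
  [5] addr=0x5d blk=11 s=3: L1-HIT | VC [26]
  [6] addr=0x91 blk=18 s=2: L1-HIT | VC [26]
  [7] addr=0xd7 blk=26 s=2: VC-HIT | VC [18]
  [8] addr=0x5c blk=11 s=3: L1-HIT | VC [18]
  [9] addr=0x59 blk=11 s=3: L1-HIT | VC [18]
  [10] addr=0xd2 blk=26 s=2: L1-HIT | VC [18]
  [11] addr=0x31 blk=6 s=2: MISS | VC [18, 26]
  [12] addr=0x55 blk=10 s=2: MISS | VC [18, 26, 6]
  [13] addr=0x32 blk=6 s=2: VC-HIT | VC [18, 26, 10]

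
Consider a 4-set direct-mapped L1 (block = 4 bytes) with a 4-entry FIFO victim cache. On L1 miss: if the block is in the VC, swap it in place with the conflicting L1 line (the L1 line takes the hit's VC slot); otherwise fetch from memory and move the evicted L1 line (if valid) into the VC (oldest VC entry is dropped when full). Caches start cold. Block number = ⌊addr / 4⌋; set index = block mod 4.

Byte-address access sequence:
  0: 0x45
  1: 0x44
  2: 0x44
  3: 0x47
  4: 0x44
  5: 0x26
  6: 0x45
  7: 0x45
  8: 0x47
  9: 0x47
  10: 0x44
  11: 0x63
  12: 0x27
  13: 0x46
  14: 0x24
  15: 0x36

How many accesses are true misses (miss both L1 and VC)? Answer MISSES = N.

MISSES = 4

0: 0x45 (blk 17, set 1) → MISS  vc=[]
1: 0x44 (blk 17, set 1) → L1-HIT  vc=[]
2: 0x44 (blk 17, set 1) → L1-HIT  vc=[]
3: 0x47 (blk 17, set 1) → L1-HIT  vc=[]
4: 0x44 (blk 17, set 1) → L1-HIT  vc=[]
5: 0x26 (blk 9, set 1) → MISS  vc=[17]
6: 0x45 (blk 17, set 1) → VC-HIT  vc=[9]
7: 0x45 (blk 17, set 1) → L1-HIT  vc=[9]
8: 0x47 (blk 17, set 1) → L1-HIT  vc=[9]
9: 0x47 (blk 17, set 1) → L1-HIT  vc=[9]
10: 0x44 (blk 17, set 1) → L1-HIT  vc=[9]
11: 0x63 (blk 24, set 0) → MISS  vc=[9]
12: 0x27 (blk 9, set 1) → VC-HIT  vc=[17]
13: 0x46 (blk 17, set 1) → VC-HIT  vc=[9]
14: 0x24 (blk 9, set 1) → VC-HIT  vc=[17]
15: 0x36 (blk 13, set 1) → MISS  vc=[17, 9]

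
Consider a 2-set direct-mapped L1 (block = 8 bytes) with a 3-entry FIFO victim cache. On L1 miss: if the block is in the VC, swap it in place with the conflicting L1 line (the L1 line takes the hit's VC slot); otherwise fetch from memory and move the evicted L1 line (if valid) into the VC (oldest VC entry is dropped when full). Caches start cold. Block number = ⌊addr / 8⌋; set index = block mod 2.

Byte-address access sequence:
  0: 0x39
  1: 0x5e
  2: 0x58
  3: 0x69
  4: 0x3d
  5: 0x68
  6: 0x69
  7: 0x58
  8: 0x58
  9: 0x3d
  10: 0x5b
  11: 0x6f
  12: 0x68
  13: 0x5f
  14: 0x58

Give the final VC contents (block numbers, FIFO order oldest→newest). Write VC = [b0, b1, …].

#0 0x39→b7/s1 MISS; vc=[]
#1 0x5e→b11/s1 MISS; vc=[7]
#2 0x58→b11/s1 L1-HIT; vc=[7]
#3 0x69→b13/s1 MISS; vc=[7,11]
#4 0x3d→b7/s1 VC-HIT; vc=[13,11]
#5 0x68→b13/s1 VC-HIT; vc=[7,11]
#6 0x69→b13/s1 L1-HIT; vc=[7,11]
#7 0x58→b11/s1 VC-HIT; vc=[7,13]
#8 0x58→b11/s1 L1-HIT; vc=[7,13]
#9 0x3d→b7/s1 VC-HIT; vc=[11,13]
#10 0x5b→b11/s1 VC-HIT; vc=[7,13]
#11 0x6f→b13/s1 VC-HIT; vc=[7,11]
#12 0x68→b13/s1 L1-HIT; vc=[7,11]
#13 0x5f→b11/s1 VC-HIT; vc=[7,13]
#14 0x58→b11/s1 L1-HIT; vc=[7,13]

VC = [7, 13]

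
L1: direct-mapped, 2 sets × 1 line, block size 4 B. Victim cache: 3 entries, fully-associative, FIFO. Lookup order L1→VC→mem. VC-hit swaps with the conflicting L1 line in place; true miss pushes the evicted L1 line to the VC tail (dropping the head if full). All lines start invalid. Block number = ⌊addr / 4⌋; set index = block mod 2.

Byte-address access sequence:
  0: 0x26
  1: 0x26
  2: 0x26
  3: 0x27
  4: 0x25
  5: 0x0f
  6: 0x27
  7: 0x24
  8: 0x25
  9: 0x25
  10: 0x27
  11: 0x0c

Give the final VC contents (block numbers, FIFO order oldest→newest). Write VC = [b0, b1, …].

0: 0x26 (blk 9, set 1) → MISS  vc=[]
1: 0x26 (blk 9, set 1) → L1-HIT  vc=[]
2: 0x26 (blk 9, set 1) → L1-HIT  vc=[]
3: 0x27 (blk 9, set 1) → L1-HIT  vc=[]
4: 0x25 (blk 9, set 1) → L1-HIT  vc=[]
5: 0xf (blk 3, set 1) → MISS  vc=[9]
6: 0x27 (blk 9, set 1) → VC-HIT  vc=[3]
7: 0x24 (blk 9, set 1) → L1-HIT  vc=[3]
8: 0x25 (blk 9, set 1) → L1-HIT  vc=[3]
9: 0x25 (blk 9, set 1) → L1-HIT  vc=[3]
10: 0x27 (blk 9, set 1) → L1-HIT  vc=[3]
11: 0xc (blk 3, set 1) → VC-HIT  vc=[9]

VC = [9]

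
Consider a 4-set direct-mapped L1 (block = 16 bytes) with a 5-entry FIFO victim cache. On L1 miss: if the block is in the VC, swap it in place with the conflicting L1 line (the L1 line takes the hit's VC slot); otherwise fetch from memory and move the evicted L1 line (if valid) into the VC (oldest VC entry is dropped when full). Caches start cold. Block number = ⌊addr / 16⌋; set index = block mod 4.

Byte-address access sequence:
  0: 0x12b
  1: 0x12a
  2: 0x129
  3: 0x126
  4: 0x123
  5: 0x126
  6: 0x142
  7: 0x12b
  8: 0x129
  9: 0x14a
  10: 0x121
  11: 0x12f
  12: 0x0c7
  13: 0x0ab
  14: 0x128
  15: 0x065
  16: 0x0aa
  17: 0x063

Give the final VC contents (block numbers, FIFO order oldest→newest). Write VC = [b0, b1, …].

#0 0x12b→b18/s2 MISS; vc=[]
#1 0x12a→b18/s2 L1-HIT; vc=[]
#2 0x129→b18/s2 L1-HIT; vc=[]
#3 0x126→b18/s2 L1-HIT; vc=[]
#4 0x123→b18/s2 L1-HIT; vc=[]
#5 0x126→b18/s2 L1-HIT; vc=[]
#6 0x142→b20/s0 MISS; vc=[]
#7 0x12b→b18/s2 L1-HIT; vc=[]
#8 0x129→b18/s2 L1-HIT; vc=[]
#9 0x14a→b20/s0 L1-HIT; vc=[]
#10 0x121→b18/s2 L1-HIT; vc=[]
#11 0x12f→b18/s2 L1-HIT; vc=[]
#12 0xc7→b12/s0 MISS; vc=[20]
#13 0xab→b10/s2 MISS; vc=[20,18]
#14 0x128→b18/s2 VC-HIT; vc=[20,10]
#15 0x65→b6/s2 MISS; vc=[20,10,18]
#16 0xaa→b10/s2 VC-HIT; vc=[20,6,18]
#17 0x63→b6/s2 VC-HIT; vc=[20,10,18]

VC = [20, 10, 18]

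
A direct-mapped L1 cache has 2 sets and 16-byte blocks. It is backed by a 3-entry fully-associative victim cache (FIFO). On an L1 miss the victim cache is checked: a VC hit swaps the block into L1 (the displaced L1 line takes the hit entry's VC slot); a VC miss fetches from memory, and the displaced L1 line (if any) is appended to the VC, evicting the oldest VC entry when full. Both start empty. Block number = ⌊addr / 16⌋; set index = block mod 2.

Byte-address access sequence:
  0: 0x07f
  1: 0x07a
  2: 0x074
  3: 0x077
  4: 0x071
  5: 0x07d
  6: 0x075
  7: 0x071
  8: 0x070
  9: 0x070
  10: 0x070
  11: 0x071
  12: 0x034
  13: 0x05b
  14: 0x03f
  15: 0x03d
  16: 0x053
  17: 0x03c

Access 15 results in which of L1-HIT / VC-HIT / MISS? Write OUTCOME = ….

  [0] addr=0x7f blk=7 s=1: MISS | VC []
  [1] addr=0x7a blk=7 s=1: L1-HIT | VC []
  [2] addr=0x74 blk=7 s=1: L1-HIT | VC []
  [3] addr=0x77 blk=7 s=1: L1-HIT | VC []
  [4] addr=0x71 blk=7 s=1: L1-HIT | VC []
  [5] addr=0x7d blk=7 s=1: L1-HIT | VC []
  [6] addr=0x75 blk=7 s=1: L1-HIT | VC []
  [7] addr=0x71 blk=7 s=1: L1-HIT | VC []
  [8] addr=0x70 blk=7 s=1: L1-HIT | VC []
  [9] addr=0x70 blk=7 s=1: L1-HIT | VC []
  [10] addr=0x70 blk=7 s=1: L1-HIT | VC []
  [11] addr=0x71 blk=7 s=1: L1-HIT | VC []
  [12] addr=0x34 blk=3 s=1: MISS | VC [7]
  [13] addr=0x5b blk=5 s=1: MISS | VC [7, 3]
  [14] addr=0x3f blk=3 s=1: VC-HIT | VC [7, 5]
  [15] addr=0x3d blk=3 s=1: L1-HIT | VC [7, 5]
  [16] addr=0x53 blk=5 s=1: VC-HIT | VC [7, 3]
  [17] addr=0x3c blk=3 s=1: VC-HIT | VC [7, 5]

OUTCOME = L1-HIT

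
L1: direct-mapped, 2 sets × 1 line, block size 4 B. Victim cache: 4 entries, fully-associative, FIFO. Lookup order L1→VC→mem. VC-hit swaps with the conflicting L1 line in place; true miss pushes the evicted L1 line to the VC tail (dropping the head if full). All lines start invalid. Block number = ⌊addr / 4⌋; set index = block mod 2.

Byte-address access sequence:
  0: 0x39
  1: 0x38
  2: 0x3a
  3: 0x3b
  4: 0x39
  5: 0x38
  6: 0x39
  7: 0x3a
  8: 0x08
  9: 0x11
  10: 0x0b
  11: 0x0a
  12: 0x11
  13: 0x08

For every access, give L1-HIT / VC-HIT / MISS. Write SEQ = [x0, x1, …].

  [0] addr=0x39 blk=14 s=0: MISS | VC []
  [1] addr=0x38 blk=14 s=0: L1-HIT | VC []
  [2] addr=0x3a blk=14 s=0: L1-HIT | VC []
  [3] addr=0x3b blk=14 s=0: L1-HIT | VC []
  [4] addr=0x39 blk=14 s=0: L1-HIT | VC []
  [5] addr=0x38 blk=14 s=0: L1-HIT | VC []
  [6] addr=0x39 blk=14 s=0: L1-HIT | VC []
  [7] addr=0x3a blk=14 s=0: L1-HIT | VC []
  [8] addr=0x8 blk=2 s=0: MISS | VC [14]
  [9] addr=0x11 blk=4 s=0: MISS | VC [14, 2]
  [10] addr=0xb blk=2 s=0: VC-HIT | VC [14, 4]
  [11] addr=0xa blk=2 s=0: L1-HIT | VC [14, 4]
  [12] addr=0x11 blk=4 s=0: VC-HIT | VC [14, 2]
  [13] addr=0x8 blk=2 s=0: VC-HIT | VC [14, 4]

SEQ = [MISS, L1-HIT, L1-HIT, L1-HIT, L1-HIT, L1-HIT, L1-HIT, L1-HIT, MISS, MISS, VC-HIT, L1-HIT, VC-HIT, VC-HIT]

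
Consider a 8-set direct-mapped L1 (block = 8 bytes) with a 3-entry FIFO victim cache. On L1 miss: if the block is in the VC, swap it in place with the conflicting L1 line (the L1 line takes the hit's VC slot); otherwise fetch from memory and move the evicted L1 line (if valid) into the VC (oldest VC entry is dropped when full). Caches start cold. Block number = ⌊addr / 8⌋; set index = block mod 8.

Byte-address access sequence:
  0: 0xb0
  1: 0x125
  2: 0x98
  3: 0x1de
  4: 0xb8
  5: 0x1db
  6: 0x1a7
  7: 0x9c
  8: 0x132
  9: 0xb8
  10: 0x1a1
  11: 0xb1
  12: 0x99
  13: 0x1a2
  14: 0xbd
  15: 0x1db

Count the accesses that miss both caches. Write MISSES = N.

MISSES = 7

  [0] addr=0xb0 blk=22 s=6: MISS | VC []
  [1] addr=0x125 blk=36 s=4: MISS | VC []
  [2] addr=0x98 blk=19 s=3: MISS | VC []
  [3] addr=0x1de blk=59 s=3: MISS | VC [19]
  [4] addr=0xb8 blk=23 s=7: MISS | VC [19]
  [5] addr=0x1db blk=59 s=3: L1-HIT | VC [19]
  [6] addr=0x1a7 blk=52 s=4: MISS | VC [19, 36]
  [7] addr=0x9c blk=19 s=3: VC-HIT | VC [59, 36]
  [8] addr=0x132 blk=38 s=6: MISS | VC [59, 36, 22]
  [9] addr=0xb8 blk=23 s=7: L1-HIT | VC [59, 36, 22]
  [10] addr=0x1a1 blk=52 s=4: L1-HIT | VC [59, 36, 22]
  [11] addr=0xb1 blk=22 s=6: VC-HIT | VC [59, 36, 38]
  [12] addr=0x99 blk=19 s=3: L1-HIT | VC [59, 36, 38]
  [13] addr=0x1a2 blk=52 s=4: L1-HIT | VC [59, 36, 38]
  [14] addr=0xbd blk=23 s=7: L1-HIT | VC [59, 36, 38]
  [15] addr=0x1db blk=59 s=3: VC-HIT | VC [19, 36, 38]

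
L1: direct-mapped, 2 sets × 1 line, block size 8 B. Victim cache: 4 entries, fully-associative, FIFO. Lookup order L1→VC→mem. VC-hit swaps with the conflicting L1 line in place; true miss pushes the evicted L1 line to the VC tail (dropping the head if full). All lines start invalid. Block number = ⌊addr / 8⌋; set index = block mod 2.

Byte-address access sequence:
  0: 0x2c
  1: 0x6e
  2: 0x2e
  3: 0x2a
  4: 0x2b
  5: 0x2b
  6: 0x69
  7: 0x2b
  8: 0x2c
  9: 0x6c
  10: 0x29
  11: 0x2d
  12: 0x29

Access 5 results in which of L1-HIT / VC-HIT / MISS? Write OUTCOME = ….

  [0] addr=0x2c blk=5 s=1: MISS | VC []
  [1] addr=0x6e blk=13 s=1: MISS | VC [5]
  [2] addr=0x2e blk=5 s=1: VC-HIT | VC [13]
  [3] addr=0x2a blk=5 s=1: L1-HIT | VC [13]
  [4] addr=0x2b blk=5 s=1: L1-HIT | VC [13]
  [5] addr=0x2b blk=5 s=1: L1-HIT | VC [13]
  [6] addr=0x69 blk=13 s=1: VC-HIT | VC [5]
  [7] addr=0x2b blk=5 s=1: VC-HIT | VC [13]
  [8] addr=0x2c blk=5 s=1: L1-HIT | VC [13]
  [9] addr=0x6c blk=13 s=1: VC-HIT | VC [5]
  [10] addr=0x29 blk=5 s=1: VC-HIT | VC [13]
  [11] addr=0x2d blk=5 s=1: L1-HIT | VC [13]
  [12] addr=0x29 blk=5 s=1: L1-HIT | VC [13]

OUTCOME = L1-HIT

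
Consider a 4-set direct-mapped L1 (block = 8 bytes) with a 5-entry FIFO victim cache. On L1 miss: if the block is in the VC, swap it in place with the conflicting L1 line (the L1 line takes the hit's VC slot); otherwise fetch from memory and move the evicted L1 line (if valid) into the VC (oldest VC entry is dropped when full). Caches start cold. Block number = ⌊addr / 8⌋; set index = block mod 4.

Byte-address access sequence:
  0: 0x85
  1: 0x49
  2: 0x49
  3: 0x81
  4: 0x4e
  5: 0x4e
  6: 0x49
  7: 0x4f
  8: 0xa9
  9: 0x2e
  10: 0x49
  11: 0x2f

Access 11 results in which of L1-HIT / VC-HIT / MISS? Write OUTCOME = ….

  [0] addr=0x85 blk=16 s=0: MISS | VC []
  [1] addr=0x49 blk=9 s=1: MISS | VC []
  [2] addr=0x49 blk=9 s=1: L1-HIT | VC []
  [3] addr=0x81 blk=16 s=0: L1-HIT | VC []
  [4] addr=0x4e blk=9 s=1: L1-HIT | VC []
  [5] addr=0x4e blk=9 s=1: L1-HIT | VC []
  [6] addr=0x49 blk=9 s=1: L1-HIT | VC []
  [7] addr=0x4f blk=9 s=1: L1-HIT | VC []
  [8] addr=0xa9 blk=21 s=1: MISS | VC [9]
  [9] addr=0x2e blk=5 s=1: MISS | VC [9, 21]
  [10] addr=0x49 blk=9 s=1: VC-HIT | VC [5, 21]
  [11] addr=0x2f blk=5 s=1: VC-HIT | VC [9, 21]

OUTCOME = VC-HIT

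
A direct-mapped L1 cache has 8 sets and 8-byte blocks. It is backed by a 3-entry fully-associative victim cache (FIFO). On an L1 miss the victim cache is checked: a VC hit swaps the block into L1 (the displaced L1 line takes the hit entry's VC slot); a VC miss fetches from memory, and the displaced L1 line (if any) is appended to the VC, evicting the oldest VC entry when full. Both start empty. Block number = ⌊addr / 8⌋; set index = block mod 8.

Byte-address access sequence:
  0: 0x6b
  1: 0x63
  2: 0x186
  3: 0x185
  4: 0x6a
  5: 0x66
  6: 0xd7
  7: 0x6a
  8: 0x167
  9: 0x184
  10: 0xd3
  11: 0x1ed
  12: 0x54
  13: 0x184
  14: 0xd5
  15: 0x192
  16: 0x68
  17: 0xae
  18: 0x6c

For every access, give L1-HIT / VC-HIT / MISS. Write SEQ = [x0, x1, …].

0: 0x6b (blk 13, set 5) → MISS  vc=[]
1: 0x63 (blk 12, set 4) → MISS  vc=[]
2: 0x186 (blk 48, set 0) → MISS  vc=[]
3: 0x185 (blk 48, set 0) → L1-HIT  vc=[]
4: 0x6a (blk 13, set 5) → L1-HIT  vc=[]
5: 0x66 (blk 12, set 4) → L1-HIT  vc=[]
6: 0xd7 (blk 26, set 2) → MISS  vc=[]
7: 0x6a (blk 13, set 5) → L1-HIT  vc=[]
8: 0x167 (blk 44, set 4) → MISS  vc=[12]
9: 0x184 (blk 48, set 0) → L1-HIT  vc=[12]
10: 0xd3 (blk 26, set 2) → L1-HIT  vc=[12]
11: 0x1ed (blk 61, set 5) → MISS  vc=[12, 13]
12: 0x54 (blk 10, set 2) → MISS  vc=[12, 13, 26]
13: 0x184 (blk 48, set 0) → L1-HIT  vc=[12, 13, 26]
14: 0xd5 (blk 26, set 2) → VC-HIT  vc=[12, 13, 10]
15: 0x192 (blk 50, set 2) → MISS  vc=[13, 10, 26]
16: 0x68 (blk 13, set 5) → VC-HIT  vc=[61, 10, 26]
17: 0xae (blk 21, set 5) → MISS  vc=[10, 26, 13]
18: 0x6c (blk 13, set 5) → VC-HIT  vc=[10, 26, 21]

SEQ = [MISS, MISS, MISS, L1-HIT, L1-HIT, L1-HIT, MISS, L1-HIT, MISS, L1-HIT, L1-HIT, MISS, MISS, L1-HIT, VC-HIT, MISS, VC-HIT, MISS, VC-HIT]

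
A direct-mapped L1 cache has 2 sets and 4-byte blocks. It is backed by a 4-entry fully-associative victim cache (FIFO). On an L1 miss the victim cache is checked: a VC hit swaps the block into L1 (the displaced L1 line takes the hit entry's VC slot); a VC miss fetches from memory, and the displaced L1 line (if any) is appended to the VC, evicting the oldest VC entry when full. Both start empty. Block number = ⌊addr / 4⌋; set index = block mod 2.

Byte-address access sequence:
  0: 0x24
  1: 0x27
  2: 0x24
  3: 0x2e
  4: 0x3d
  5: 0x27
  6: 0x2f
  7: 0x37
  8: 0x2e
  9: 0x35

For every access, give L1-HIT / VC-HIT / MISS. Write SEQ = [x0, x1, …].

  [0] addr=0x24 blk=9 s=1: MISS | VC []
  [1] addr=0x27 blk=9 s=1: L1-HIT | VC []
  [2] addr=0x24 blk=9 s=1: L1-HIT | VC []
  [3] addr=0x2e blk=11 s=1: MISS | VC [9]
  [4] addr=0x3d blk=15 s=1: MISS | VC [9, 11]
  [5] addr=0x27 blk=9 s=1: VC-HIT | VC [15, 11]
  [6] addr=0x2f blk=11 s=1: VC-HIT | VC [15, 9]
  [7] addr=0x37 blk=13 s=1: MISS | VC [15, 9, 11]
  [8] addr=0x2e blk=11 s=1: VC-HIT | VC [15, 9, 13]
  [9] addr=0x35 blk=13 s=1: VC-HIT | VC [15, 9, 11]

SEQ = [MISS, L1-HIT, L1-HIT, MISS, MISS, VC-HIT, VC-HIT, MISS, VC-HIT, VC-HIT]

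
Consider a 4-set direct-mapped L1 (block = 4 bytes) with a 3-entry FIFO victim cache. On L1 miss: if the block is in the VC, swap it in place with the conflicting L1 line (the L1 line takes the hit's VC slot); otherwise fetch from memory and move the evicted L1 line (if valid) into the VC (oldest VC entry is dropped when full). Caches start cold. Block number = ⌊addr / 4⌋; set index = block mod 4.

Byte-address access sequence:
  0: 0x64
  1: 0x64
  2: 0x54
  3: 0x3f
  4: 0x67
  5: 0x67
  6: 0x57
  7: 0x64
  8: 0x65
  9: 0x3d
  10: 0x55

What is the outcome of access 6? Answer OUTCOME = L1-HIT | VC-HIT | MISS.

0: 0x64 (blk 25, set 1) → MISS  vc=[]
1: 0x64 (blk 25, set 1) → L1-HIT  vc=[]
2: 0x54 (blk 21, set 1) → MISS  vc=[25]
3: 0x3f (blk 15, set 3) → MISS  vc=[25]
4: 0x67 (blk 25, set 1) → VC-HIT  vc=[21]
5: 0x67 (blk 25, set 1) → L1-HIT  vc=[21]
6: 0x57 (blk 21, set 1) → VC-HIT  vc=[25]
7: 0x64 (blk 25, set 1) → VC-HIT  vc=[21]
8: 0x65 (blk 25, set 1) → L1-HIT  vc=[21]
9: 0x3d (blk 15, set 3) → L1-HIT  vc=[21]
10: 0x55 (blk 21, set 1) → VC-HIT  vc=[25]

OUTCOME = VC-HIT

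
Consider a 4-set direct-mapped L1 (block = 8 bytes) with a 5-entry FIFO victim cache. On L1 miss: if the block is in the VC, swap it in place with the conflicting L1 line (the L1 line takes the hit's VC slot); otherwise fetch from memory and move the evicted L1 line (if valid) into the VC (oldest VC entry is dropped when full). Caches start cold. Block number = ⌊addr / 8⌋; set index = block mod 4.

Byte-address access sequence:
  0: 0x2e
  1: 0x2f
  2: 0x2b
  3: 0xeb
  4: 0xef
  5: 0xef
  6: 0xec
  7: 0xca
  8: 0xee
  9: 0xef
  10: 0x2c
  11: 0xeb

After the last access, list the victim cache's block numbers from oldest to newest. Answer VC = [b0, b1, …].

VC = [5, 25]

0: 0x2e (blk 5, set 1) → MISS  vc=[]
1: 0x2f (blk 5, set 1) → L1-HIT  vc=[]
2: 0x2b (blk 5, set 1) → L1-HIT  vc=[]
3: 0xeb (blk 29, set 1) → MISS  vc=[5]
4: 0xef (blk 29, set 1) → L1-HIT  vc=[5]
5: 0xef (blk 29, set 1) → L1-HIT  vc=[5]
6: 0xec (blk 29, set 1) → L1-HIT  vc=[5]
7: 0xca (blk 25, set 1) → MISS  vc=[5, 29]
8: 0xee (blk 29, set 1) → VC-HIT  vc=[5, 25]
9: 0xef (blk 29, set 1) → L1-HIT  vc=[5, 25]
10: 0x2c (blk 5, set 1) → VC-HIT  vc=[29, 25]
11: 0xeb (blk 29, set 1) → VC-HIT  vc=[5, 25]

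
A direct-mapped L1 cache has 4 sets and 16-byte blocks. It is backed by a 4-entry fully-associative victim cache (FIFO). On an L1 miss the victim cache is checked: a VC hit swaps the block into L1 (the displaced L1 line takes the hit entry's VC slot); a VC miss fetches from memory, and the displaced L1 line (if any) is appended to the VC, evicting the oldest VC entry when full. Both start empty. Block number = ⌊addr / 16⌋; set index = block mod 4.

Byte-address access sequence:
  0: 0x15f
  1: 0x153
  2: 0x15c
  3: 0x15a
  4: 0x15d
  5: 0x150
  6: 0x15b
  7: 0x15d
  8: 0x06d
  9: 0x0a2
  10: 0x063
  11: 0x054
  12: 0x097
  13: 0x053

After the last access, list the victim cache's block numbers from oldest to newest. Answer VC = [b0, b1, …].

#0 0x15f→b21/s1 MISS; vc=[]
#1 0x153→b21/s1 L1-HIT; vc=[]
#2 0x15c→b21/s1 L1-HIT; vc=[]
#3 0x15a→b21/s1 L1-HIT; vc=[]
#4 0x15d→b21/s1 L1-HIT; vc=[]
#5 0x150→b21/s1 L1-HIT; vc=[]
#6 0x15b→b21/s1 L1-HIT; vc=[]
#7 0x15d→b21/s1 L1-HIT; vc=[]
#8 0x6d→b6/s2 MISS; vc=[]
#9 0xa2→b10/s2 MISS; vc=[6]
#10 0x63→b6/s2 VC-HIT; vc=[10]
#11 0x54→b5/s1 MISS; vc=[10,21]
#12 0x97→b9/s1 MISS; vc=[10,21,5]
#13 0x53→b5/s1 VC-HIT; vc=[10,21,9]

VC = [10, 21, 9]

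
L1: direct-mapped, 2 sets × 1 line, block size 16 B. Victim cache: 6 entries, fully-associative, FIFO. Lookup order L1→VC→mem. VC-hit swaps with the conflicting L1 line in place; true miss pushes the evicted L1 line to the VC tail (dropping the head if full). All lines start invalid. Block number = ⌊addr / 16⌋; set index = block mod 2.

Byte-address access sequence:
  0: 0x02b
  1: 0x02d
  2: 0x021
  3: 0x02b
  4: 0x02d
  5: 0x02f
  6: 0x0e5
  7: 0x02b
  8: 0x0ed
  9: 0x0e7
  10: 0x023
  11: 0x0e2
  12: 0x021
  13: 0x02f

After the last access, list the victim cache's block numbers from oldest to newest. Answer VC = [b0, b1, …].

0: 0x2b (blk 2, set 0) → MISS  vc=[]
1: 0x2d (blk 2, set 0) → L1-HIT  vc=[]
2: 0x21 (blk 2, set 0) → L1-HIT  vc=[]
3: 0x2b (blk 2, set 0) → L1-HIT  vc=[]
4: 0x2d (blk 2, set 0) → L1-HIT  vc=[]
5: 0x2f (blk 2, set 0) → L1-HIT  vc=[]
6: 0xe5 (blk 14, set 0) → MISS  vc=[2]
7: 0x2b (blk 2, set 0) → VC-HIT  vc=[14]
8: 0xed (blk 14, set 0) → VC-HIT  vc=[2]
9: 0xe7 (blk 14, set 0) → L1-HIT  vc=[2]
10: 0x23 (blk 2, set 0) → VC-HIT  vc=[14]
11: 0xe2 (blk 14, set 0) → VC-HIT  vc=[2]
12: 0x21 (blk 2, set 0) → VC-HIT  vc=[14]
13: 0x2f (blk 2, set 0) → L1-HIT  vc=[14]

VC = [14]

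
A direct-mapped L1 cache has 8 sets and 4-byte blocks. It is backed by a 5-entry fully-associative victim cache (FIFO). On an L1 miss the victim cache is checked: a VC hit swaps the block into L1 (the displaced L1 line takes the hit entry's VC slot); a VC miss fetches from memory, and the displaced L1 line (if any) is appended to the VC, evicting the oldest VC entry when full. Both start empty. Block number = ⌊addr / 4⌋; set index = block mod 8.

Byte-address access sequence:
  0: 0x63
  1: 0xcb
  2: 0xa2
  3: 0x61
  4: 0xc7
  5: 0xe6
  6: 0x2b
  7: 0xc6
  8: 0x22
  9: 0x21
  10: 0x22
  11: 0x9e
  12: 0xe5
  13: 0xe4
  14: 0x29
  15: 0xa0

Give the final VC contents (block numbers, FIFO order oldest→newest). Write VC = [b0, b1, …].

VC = [8, 49, 50, 24]

0: 0x63 (blk 24, set 0) → MISS  vc=[]
1: 0xcb (blk 50, set 2) → MISS  vc=[]
2: 0xa2 (blk 40, set 0) → MISS  vc=[24]
3: 0x61 (blk 24, set 0) → VC-HIT  vc=[40]
4: 0xc7 (blk 49, set 1) → MISS  vc=[40]
5: 0xe6 (blk 57, set 1) → MISS  vc=[40, 49]
6: 0x2b (blk 10, set 2) → MISS  vc=[40, 49, 50]
7: 0xc6 (blk 49, set 1) → VC-HIT  vc=[40, 57, 50]
8: 0x22 (blk 8, set 0) → MISS  vc=[40, 57, 50, 24]
9: 0x21 (blk 8, set 0) → L1-HIT  vc=[40, 57, 50, 24]
10: 0x22 (blk 8, set 0) → L1-HIT  vc=[40, 57, 50, 24]
11: 0x9e (blk 39, set 7) → MISS  vc=[40, 57, 50, 24]
12: 0xe5 (blk 57, set 1) → VC-HIT  vc=[40, 49, 50, 24]
13: 0xe4 (blk 57, set 1) → L1-HIT  vc=[40, 49, 50, 24]
14: 0x29 (blk 10, set 2) → L1-HIT  vc=[40, 49, 50, 24]
15: 0xa0 (blk 40, set 0) → VC-HIT  vc=[8, 49, 50, 24]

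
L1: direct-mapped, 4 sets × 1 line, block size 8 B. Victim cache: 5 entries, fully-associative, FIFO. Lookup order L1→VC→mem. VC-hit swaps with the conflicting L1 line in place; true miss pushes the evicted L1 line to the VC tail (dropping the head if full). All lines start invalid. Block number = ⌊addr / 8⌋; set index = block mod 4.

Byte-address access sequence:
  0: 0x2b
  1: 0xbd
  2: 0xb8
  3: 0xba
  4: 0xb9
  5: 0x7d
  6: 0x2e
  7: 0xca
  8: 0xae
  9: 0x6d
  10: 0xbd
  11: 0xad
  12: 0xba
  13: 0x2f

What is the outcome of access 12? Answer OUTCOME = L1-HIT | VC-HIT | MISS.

  [0] addr=0x2b blk=5 s=1: MISS | VC []
  [1] addr=0xbd blk=23 s=3: MISS | VC []
  [2] addr=0xb8 blk=23 s=3: L1-HIT | VC []
  [3] addr=0xba blk=23 s=3: L1-HIT | VC []
  [4] addr=0xb9 blk=23 s=3: L1-HIT | VC []
  [5] addr=0x7d blk=15 s=3: MISS | VC [23]
  [6] addr=0x2e blk=5 s=1: L1-HIT | VC [23]
  [7] addr=0xca blk=25 s=1: MISS | VC [23, 5]
  [8] addr=0xae blk=21 s=1: MISS | VC [23, 5, 25]
  [9] addr=0x6d blk=13 s=1: MISS | VC [23, 5, 25, 21]
  [10] addr=0xbd blk=23 s=3: VC-HIT | VC [15, 5, 25, 21]
  [11] addr=0xad blk=21 s=1: VC-HIT | VC [15, 5, 25, 13]
  [12] addr=0xba blk=23 s=3: L1-HIT | VC [15, 5, 25, 13]
  [13] addr=0x2f blk=5 s=1: VC-HIT | VC [15, 21, 25, 13]

OUTCOME = L1-HIT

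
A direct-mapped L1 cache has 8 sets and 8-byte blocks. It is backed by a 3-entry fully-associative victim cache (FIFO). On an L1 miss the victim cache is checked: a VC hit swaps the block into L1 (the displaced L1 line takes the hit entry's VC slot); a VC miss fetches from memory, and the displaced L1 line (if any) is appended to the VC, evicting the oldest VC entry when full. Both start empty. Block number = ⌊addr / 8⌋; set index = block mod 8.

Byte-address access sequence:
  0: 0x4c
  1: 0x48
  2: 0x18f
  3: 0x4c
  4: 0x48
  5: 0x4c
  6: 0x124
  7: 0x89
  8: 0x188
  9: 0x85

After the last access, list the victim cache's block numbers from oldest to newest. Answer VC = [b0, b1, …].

#0 0x4c→b9/s1 MISS; vc=[]
#1 0x48→b9/s1 L1-HIT; vc=[]
#2 0x18f→b49/s1 MISS; vc=[9]
#3 0x4c→b9/s1 VC-HIT; vc=[49]
#4 0x48→b9/s1 L1-HIT; vc=[49]
#5 0x4c→b9/s1 L1-HIT; vc=[49]
#6 0x124→b36/s4 MISS; vc=[49]
#7 0x89→b17/s1 MISS; vc=[49,9]
#8 0x188→b49/s1 VC-HIT; vc=[17,9]
#9 0x85→b16/s0 MISS; vc=[17,9]

VC = [17, 9]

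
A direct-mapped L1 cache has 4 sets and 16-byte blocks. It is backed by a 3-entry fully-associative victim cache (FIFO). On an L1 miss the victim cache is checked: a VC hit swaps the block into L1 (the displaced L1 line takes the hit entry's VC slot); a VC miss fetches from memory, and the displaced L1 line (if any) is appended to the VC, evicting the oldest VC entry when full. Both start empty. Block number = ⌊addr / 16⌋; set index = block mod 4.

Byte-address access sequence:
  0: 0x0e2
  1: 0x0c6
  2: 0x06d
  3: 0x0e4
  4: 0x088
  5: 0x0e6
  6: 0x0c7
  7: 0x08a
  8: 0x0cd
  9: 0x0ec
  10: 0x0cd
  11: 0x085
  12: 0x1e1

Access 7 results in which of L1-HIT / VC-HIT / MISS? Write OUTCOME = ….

OUTCOME = VC-HIT

0: 0xe2 (blk 14, set 2) → MISS  vc=[]
1: 0xc6 (blk 12, set 0) → MISS  vc=[]
2: 0x6d (blk 6, set 2) → MISS  vc=[14]
3: 0xe4 (blk 14, set 2) → VC-HIT  vc=[6]
4: 0x88 (blk 8, set 0) → MISS  vc=[6, 12]
5: 0xe6 (blk 14, set 2) → L1-HIT  vc=[6, 12]
6: 0xc7 (blk 12, set 0) → VC-HIT  vc=[6, 8]
7: 0x8a (blk 8, set 0) → VC-HIT  vc=[6, 12]
8: 0xcd (blk 12, set 0) → VC-HIT  vc=[6, 8]
9: 0xec (blk 14, set 2) → L1-HIT  vc=[6, 8]
10: 0xcd (blk 12, set 0) → L1-HIT  vc=[6, 8]
11: 0x85 (blk 8, set 0) → VC-HIT  vc=[6, 12]
12: 0x1e1 (blk 30, set 2) → MISS  vc=[6, 12, 14]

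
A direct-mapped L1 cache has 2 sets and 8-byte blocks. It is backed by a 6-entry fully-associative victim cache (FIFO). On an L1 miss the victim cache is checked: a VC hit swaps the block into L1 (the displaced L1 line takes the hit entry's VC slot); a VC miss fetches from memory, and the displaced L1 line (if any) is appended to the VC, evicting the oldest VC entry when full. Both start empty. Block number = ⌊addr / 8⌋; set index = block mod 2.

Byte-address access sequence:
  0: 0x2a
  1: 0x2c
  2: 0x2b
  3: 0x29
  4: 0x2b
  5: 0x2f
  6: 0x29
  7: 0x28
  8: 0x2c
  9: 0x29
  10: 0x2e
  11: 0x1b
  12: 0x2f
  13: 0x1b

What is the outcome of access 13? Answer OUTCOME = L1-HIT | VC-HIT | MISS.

0: 0x2a (blk 5, set 1) → MISS  vc=[]
1: 0x2c (blk 5, set 1) → L1-HIT  vc=[]
2: 0x2b (blk 5, set 1) → L1-HIT  vc=[]
3: 0x29 (blk 5, set 1) → L1-HIT  vc=[]
4: 0x2b (blk 5, set 1) → L1-HIT  vc=[]
5: 0x2f (blk 5, set 1) → L1-HIT  vc=[]
6: 0x29 (blk 5, set 1) → L1-HIT  vc=[]
7: 0x28 (blk 5, set 1) → L1-HIT  vc=[]
8: 0x2c (blk 5, set 1) → L1-HIT  vc=[]
9: 0x29 (blk 5, set 1) → L1-HIT  vc=[]
10: 0x2e (blk 5, set 1) → L1-HIT  vc=[]
11: 0x1b (blk 3, set 1) → MISS  vc=[5]
12: 0x2f (blk 5, set 1) → VC-HIT  vc=[3]
13: 0x1b (blk 3, set 1) → VC-HIT  vc=[5]

OUTCOME = VC-HIT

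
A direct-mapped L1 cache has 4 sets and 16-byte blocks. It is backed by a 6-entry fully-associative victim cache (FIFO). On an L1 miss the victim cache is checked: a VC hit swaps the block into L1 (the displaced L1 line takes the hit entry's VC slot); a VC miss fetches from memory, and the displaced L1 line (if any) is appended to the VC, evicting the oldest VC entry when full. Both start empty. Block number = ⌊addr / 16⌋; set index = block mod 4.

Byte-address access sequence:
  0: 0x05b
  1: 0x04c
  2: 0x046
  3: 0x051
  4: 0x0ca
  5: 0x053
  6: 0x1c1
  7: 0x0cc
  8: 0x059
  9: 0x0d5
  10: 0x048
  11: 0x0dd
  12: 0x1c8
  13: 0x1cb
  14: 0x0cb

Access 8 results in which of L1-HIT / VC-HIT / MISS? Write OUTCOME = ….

OUTCOME = L1-HIT

  [0] addr=0x5b blk=5 s=1: MISS | VC []
  [1] addr=0x4c blk=4 s=0: MISS | VC []
  [2] addr=0x46 blk=4 s=0: L1-HIT | VC []
  [3] addr=0x51 blk=5 s=1: L1-HIT | VC []
  [4] addr=0xca blk=12 s=0: MISS | VC [4]
  [5] addr=0x53 blk=5 s=1: L1-HIT | VC [4]
  [6] addr=0x1c1 blk=28 s=0: MISS | VC [4, 12]
  [7] addr=0xcc blk=12 s=0: VC-HIT | VC [4, 28]
  [8] addr=0x59 blk=5 s=1: L1-HIT | VC [4, 28]
  [9] addr=0xd5 blk=13 s=1: MISS | VC [4, 28, 5]
  [10] addr=0x48 blk=4 s=0: VC-HIT | VC [12, 28, 5]
  [11] addr=0xdd blk=13 s=1: L1-HIT | VC [12, 28, 5]
  [12] addr=0x1c8 blk=28 s=0: VC-HIT | VC [12, 4, 5]
  [13] addr=0x1cb blk=28 s=0: L1-HIT | VC [12, 4, 5]
  [14] addr=0xcb blk=12 s=0: VC-HIT | VC [28, 4, 5]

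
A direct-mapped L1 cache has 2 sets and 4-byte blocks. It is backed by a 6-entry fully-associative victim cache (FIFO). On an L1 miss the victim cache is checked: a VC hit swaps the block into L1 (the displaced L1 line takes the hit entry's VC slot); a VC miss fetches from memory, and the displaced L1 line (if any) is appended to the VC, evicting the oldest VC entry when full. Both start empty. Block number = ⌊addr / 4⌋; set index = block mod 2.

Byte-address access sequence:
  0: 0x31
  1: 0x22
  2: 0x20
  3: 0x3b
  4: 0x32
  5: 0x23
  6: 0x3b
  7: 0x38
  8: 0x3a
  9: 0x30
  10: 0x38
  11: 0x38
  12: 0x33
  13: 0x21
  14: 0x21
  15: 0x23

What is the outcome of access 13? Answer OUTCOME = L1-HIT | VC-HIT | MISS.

  [0] addr=0x31 blk=12 s=0: MISS | VC []
  [1] addr=0x22 blk=8 s=0: MISS | VC [12]
  [2] addr=0x20 blk=8 s=0: L1-HIT | VC [12]
  [3] addr=0x3b blk=14 s=0: MISS | VC [12, 8]
  [4] addr=0x32 blk=12 s=0: VC-HIT | VC [14, 8]
  [5] addr=0x23 blk=8 s=0: VC-HIT | VC [14, 12]
  [6] addr=0x3b blk=14 s=0: VC-HIT | VC [8, 12]
  [7] addr=0x38 blk=14 s=0: L1-HIT | VC [8, 12]
  [8] addr=0x3a blk=14 s=0: L1-HIT | VC [8, 12]
  [9] addr=0x30 blk=12 s=0: VC-HIT | VC [8, 14]
  [10] addr=0x38 blk=14 s=0: VC-HIT | VC [8, 12]
  [11] addr=0x38 blk=14 s=0: L1-HIT | VC [8, 12]
  [12] addr=0x33 blk=12 s=0: VC-HIT | VC [8, 14]
  [13] addr=0x21 blk=8 s=0: VC-HIT | VC [12, 14]
  [14] addr=0x21 blk=8 s=0: L1-HIT | VC [12, 14]
  [15] addr=0x23 blk=8 s=0: L1-HIT | VC [12, 14]

OUTCOME = VC-HIT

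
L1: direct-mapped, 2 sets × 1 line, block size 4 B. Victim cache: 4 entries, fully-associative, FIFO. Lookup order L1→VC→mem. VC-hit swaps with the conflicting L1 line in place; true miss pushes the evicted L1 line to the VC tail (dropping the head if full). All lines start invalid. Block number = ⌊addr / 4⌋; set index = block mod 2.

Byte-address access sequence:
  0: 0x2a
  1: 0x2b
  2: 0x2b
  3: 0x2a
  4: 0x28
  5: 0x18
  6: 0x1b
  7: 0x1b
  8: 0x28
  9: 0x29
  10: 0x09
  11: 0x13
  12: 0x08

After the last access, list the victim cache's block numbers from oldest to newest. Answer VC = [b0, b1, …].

0: 0x2a (blk 10, set 0) → MISS  vc=[]
1: 0x2b (blk 10, set 0) → L1-HIT  vc=[]
2: 0x2b (blk 10, set 0) → L1-HIT  vc=[]
3: 0x2a (blk 10, set 0) → L1-HIT  vc=[]
4: 0x28 (blk 10, set 0) → L1-HIT  vc=[]
5: 0x18 (blk 6, set 0) → MISS  vc=[10]
6: 0x1b (blk 6, set 0) → L1-HIT  vc=[10]
7: 0x1b (blk 6, set 0) → L1-HIT  vc=[10]
8: 0x28 (blk 10, set 0) → VC-HIT  vc=[6]
9: 0x29 (blk 10, set 0) → L1-HIT  vc=[6]
10: 0x9 (blk 2, set 0) → MISS  vc=[6, 10]
11: 0x13 (blk 4, set 0) → MISS  vc=[6, 10, 2]
12: 0x8 (blk 2, set 0) → VC-HIT  vc=[6, 10, 4]

VC = [6, 10, 4]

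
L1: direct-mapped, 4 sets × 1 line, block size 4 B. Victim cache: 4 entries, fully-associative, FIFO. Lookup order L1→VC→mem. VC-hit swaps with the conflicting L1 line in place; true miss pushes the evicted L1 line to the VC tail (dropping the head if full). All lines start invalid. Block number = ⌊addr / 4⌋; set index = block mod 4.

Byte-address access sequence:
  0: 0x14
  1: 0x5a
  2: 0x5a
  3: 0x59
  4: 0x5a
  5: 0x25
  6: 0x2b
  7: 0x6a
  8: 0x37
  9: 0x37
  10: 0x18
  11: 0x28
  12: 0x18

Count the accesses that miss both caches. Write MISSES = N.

0: 0x14 (blk 5, set 1) → MISS  vc=[]
1: 0x5a (blk 22, set 2) → MISS  vc=[]
2: 0x5a (blk 22, set 2) → L1-HIT  vc=[]
3: 0x59 (blk 22, set 2) → L1-HIT  vc=[]
4: 0x5a (blk 22, set 2) → L1-HIT  vc=[]
5: 0x25 (blk 9, set 1) → MISS  vc=[5]
6: 0x2b (blk 10, set 2) → MISS  vc=[5, 22]
7: 0x6a (blk 26, set 2) → MISS  vc=[5, 22, 10]
8: 0x37 (blk 13, set 1) → MISS  vc=[5, 22, 10, 9]
9: 0x37 (blk 13, set 1) → L1-HIT  vc=[5, 22, 10, 9]
10: 0x18 (blk 6, set 2) → MISS  vc=[22, 10, 9, 26]
11: 0x28 (blk 10, set 2) → VC-HIT  vc=[22, 6, 9, 26]
12: 0x18 (blk 6, set 2) → VC-HIT  vc=[22, 10, 9, 26]

MISSES = 7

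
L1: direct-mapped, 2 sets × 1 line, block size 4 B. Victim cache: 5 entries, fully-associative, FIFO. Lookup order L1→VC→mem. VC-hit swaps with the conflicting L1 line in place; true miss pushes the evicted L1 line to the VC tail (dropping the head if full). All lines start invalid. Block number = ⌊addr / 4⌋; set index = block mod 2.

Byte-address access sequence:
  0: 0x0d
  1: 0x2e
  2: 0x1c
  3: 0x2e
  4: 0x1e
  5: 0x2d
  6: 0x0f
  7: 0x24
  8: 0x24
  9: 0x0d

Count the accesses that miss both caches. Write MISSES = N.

  [0] addr=0xd blk=3 s=1: MISS | VC []
  [1] addr=0x2e blk=11 s=1: MISS | VC [3]
  [2] addr=0x1c blk=7 s=1: MISS | VC [3, 11]
  [3] addr=0x2e blk=11 s=1: VC-HIT | VC [3, 7]
  [4] addr=0x1e blk=7 s=1: VC-HIT | VC [3, 11]
  [5] addr=0x2d blk=11 s=1: VC-HIT | VC [3, 7]
  [6] addr=0xf blk=3 s=1: VC-HIT | VC [11, 7]
  [7] addr=0x24 blk=9 s=1: MISS | VC [11, 7, 3]
  [8] addr=0x24 blk=9 s=1: L1-HIT | VC [11, 7, 3]
  [9] addr=0xd blk=3 s=1: VC-HIT | VC [11, 7, 9]

MISSES = 4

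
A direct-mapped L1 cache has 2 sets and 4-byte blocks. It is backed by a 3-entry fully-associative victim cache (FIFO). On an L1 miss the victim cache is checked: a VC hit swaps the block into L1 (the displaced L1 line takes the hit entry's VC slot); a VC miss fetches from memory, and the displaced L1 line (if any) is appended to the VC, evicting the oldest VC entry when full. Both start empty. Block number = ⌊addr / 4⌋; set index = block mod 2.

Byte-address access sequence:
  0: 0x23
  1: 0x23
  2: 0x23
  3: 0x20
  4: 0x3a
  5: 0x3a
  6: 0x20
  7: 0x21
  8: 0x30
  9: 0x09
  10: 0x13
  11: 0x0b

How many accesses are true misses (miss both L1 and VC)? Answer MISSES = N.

MISSES = 5

  [0] addr=0x23 blk=8 s=0: MISS | VC []
  [1] addr=0x23 blk=8 s=0: L1-HIT | VC []
  [2] addr=0x23 blk=8 s=0: L1-HIT | VC []
  [3] addr=0x20 blk=8 s=0: L1-HIT | VC []
  [4] addr=0x3a blk=14 s=0: MISS | VC [8]
  [5] addr=0x3a blk=14 s=0: L1-HIT | VC [8]
  [6] addr=0x20 blk=8 s=0: VC-HIT | VC [14]
  [7] addr=0x21 blk=8 s=0: L1-HIT | VC [14]
  [8] addr=0x30 blk=12 s=0: MISS | VC [14, 8]
  [9] addr=0x9 blk=2 s=0: MISS | VC [14, 8, 12]
  [10] addr=0x13 blk=4 s=0: MISS | VC [8, 12, 2]
  [11] addr=0xb blk=2 s=0: VC-HIT | VC [8, 12, 4]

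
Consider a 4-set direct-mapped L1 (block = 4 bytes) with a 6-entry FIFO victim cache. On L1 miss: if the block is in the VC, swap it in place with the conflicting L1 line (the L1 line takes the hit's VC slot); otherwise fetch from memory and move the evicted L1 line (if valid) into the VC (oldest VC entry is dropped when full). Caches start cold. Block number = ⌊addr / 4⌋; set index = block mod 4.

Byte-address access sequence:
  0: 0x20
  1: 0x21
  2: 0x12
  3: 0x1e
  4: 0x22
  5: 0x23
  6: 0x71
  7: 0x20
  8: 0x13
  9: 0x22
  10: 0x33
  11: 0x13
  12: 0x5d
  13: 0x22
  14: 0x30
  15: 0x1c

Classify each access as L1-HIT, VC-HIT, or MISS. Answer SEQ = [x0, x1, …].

SEQ = [MISS, L1-HIT, MISS, MISS, VC-HIT, L1-HIT, MISS, VC-HIT, VC-HIT, VC-HIT, MISS, VC-HIT, MISS, VC-HIT, VC-HIT, VC-HIT]

0: 0x20 (blk 8, set 0) → MISS  vc=[]
1: 0x21 (blk 8, set 0) → L1-HIT  vc=[]
2: 0x12 (blk 4, set 0) → MISS  vc=[8]
3: 0x1e (blk 7, set 3) → MISS  vc=[8]
4: 0x22 (blk 8, set 0) → VC-HIT  vc=[4]
5: 0x23 (blk 8, set 0) → L1-HIT  vc=[4]
6: 0x71 (blk 28, set 0) → MISS  vc=[4, 8]
7: 0x20 (blk 8, set 0) → VC-HIT  vc=[4, 28]
8: 0x13 (blk 4, set 0) → VC-HIT  vc=[8, 28]
9: 0x22 (blk 8, set 0) → VC-HIT  vc=[4, 28]
10: 0x33 (blk 12, set 0) → MISS  vc=[4, 28, 8]
11: 0x13 (blk 4, set 0) → VC-HIT  vc=[12, 28, 8]
12: 0x5d (blk 23, set 3) → MISS  vc=[12, 28, 8, 7]
13: 0x22 (blk 8, set 0) → VC-HIT  vc=[12, 28, 4, 7]
14: 0x30 (blk 12, set 0) → VC-HIT  vc=[8, 28, 4, 7]
15: 0x1c (blk 7, set 3) → VC-HIT  vc=[8, 28, 4, 23]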